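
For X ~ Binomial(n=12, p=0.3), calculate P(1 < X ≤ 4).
0.638630

We have X ~ Binomial(n=12, p=0.3).

To find P(1 < X ≤ 4), we use:
P(1 < X ≤ 4) = P(X ≤ 4) - P(X ≤ 1)
                 = F(4) - F(1)
                 = 0.723655 - 0.085025
                 = 0.638630

So there's approximately a 63.9% chance that X falls in this range.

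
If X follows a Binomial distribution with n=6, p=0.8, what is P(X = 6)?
0.262144

We have X ~ Binomial(n=6, p=0.8).

For a Binomial distribution, the PMF gives us the probability of each outcome.

Using the PMF formula:
P(X = 6) = 0.262144

Rounded to 4 decimal places: 0.2621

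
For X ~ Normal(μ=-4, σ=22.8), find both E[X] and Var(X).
E[X] = -4.0000, Var(X) = 519.8400

We have X ~ Normal(μ=-4, σ=22.8).

For a Normal distribution with μ=-4, σ=22.8:

Expected value:
E[X] = -4.0000

Variance:
Var(X) = 519.8400

Standard deviation:
σ = √Var(X) = 22.8000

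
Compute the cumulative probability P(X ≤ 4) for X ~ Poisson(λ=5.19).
0.407811

We have X ~ Poisson(λ=5.19).

The CDF gives us P(X ≤ k).

Using the CDF:
P(X ≤ 4) = 0.407811

This means there's approximately a 40.8% chance that X is at most 4.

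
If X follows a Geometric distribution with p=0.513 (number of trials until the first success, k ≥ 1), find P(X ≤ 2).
0.762831

We have X ~ Geometric(p=0.513) (number of trials until the first success, k ≥ 1).

The CDF gives us P(X ≤ k).

Using the CDF:
P(X ≤ 2) = 0.762831

This means there's approximately a 76.3% chance that X is at most 2.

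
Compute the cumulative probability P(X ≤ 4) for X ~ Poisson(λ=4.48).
0.535904

We have X ~ Poisson(λ=4.48).

The CDF gives us P(X ≤ k).

Using the CDF:
P(X ≤ 4) = 0.535904

This means there's approximately a 53.6% chance that X is at most 4.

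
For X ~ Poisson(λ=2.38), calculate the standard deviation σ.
1.5427

We have X ~ Poisson(λ=2.38).

For a Poisson distribution with λ=2.38:
σ = √Var(X) = 1.5427

The standard deviation is the square root of the variance.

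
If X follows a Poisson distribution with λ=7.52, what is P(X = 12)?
0.037015

We have X ~ Poisson(λ=7.52).

For a Poisson distribution, the PMF gives us the probability of each outcome.

Using the PMF formula:
P(X = 12) = 0.037015

Rounded to 4 decimal places: 0.0370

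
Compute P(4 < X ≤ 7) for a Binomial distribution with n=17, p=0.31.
0.522602

We have X ~ Binomial(n=17, p=0.31).

To find P(4 < X ≤ 7), we use:
P(4 < X ≤ 7) = P(X ≤ 7) - P(X ≤ 4)
                 = F(7) - F(4)
                 = 0.877294 - 0.354692
                 = 0.522602

So there's approximately a 52.3% chance that X falls in this range.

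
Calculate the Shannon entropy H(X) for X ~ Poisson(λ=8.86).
2.4997 nats

We have X ~ Poisson(λ=8.86).

The Shannon entropy measures the uncertainty or information content of the distribution.

For a Poisson distribution with λ=8.86:
H(X) = 2.4997 nats

(In bits, this would be 3.6063 bits.)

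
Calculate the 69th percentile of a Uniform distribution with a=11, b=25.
20.6600

We have X ~ Uniform(a=11, b=25).

We want to find x such that P(X ≤ x) = 0.69.

This is the 69th percentile, which means 69% of values fall below this point.

Using the inverse CDF (quantile function):
x = F⁻¹(0.69) = 20.6600

Verification: P(X ≤ 20.6600) = 0.69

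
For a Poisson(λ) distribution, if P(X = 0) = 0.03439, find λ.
λ = 3.3700

For a Poisson(λ) distribution, the PMF at 0 is:
P(X = 0) = λ^0 e^(-λ) / 0! = e^(-λ)

Given P(X = 0) = 0.03439:
e^(-λ) = 0.03439
-λ = ln(0.03439)
λ = -ln(0.03439) = 3.3700

Verification: e^(-3.3700) = 0.03439 ✓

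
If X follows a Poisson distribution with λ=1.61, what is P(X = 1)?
0.321819

We have X ~ Poisson(λ=1.61).

For a Poisson distribution, the PMF gives us the probability of each outcome.

Using the PMF formula:
P(X = 1) = 0.321819

Rounded to 4 decimal places: 0.3218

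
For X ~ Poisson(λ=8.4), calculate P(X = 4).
0.046648

We have X ~ Poisson(λ=8.4).

For a Poisson distribution, the PMF gives us the probability of each outcome.

Using the PMF formula:
P(X = 4) = 0.046648

Rounded to 4 decimal places: 0.0466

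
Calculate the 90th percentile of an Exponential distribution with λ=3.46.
0.6655

We have X ~ Exponential(λ=3.46).

We want to find x such that P(X ≤ x) = 0.9.

This is the 90th percentile, which means 90% of values fall below this point.

Using the inverse CDF (quantile function):
x = F⁻¹(0.9) = 0.6655

Verification: P(X ≤ 0.6655) = 0.9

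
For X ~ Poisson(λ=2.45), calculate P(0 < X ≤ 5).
0.874942

We have X ~ Poisson(λ=2.45).

To find P(0 < X ≤ 5), we use:
P(0 < X ≤ 5) = P(X ≤ 5) - P(X ≤ 0)
                 = F(5) - F(0)
                 = 0.961236 - 0.086294
                 = 0.874942

So there's approximately a 87.5% chance that X falls in this range.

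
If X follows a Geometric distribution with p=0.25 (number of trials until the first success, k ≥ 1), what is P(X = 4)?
0.105469

We have X ~ Geometric(p=0.25) (number of trials until the first success, k ≥ 1).

For a Geometric distribution, the PMF gives us the probability of each outcome.

Using the PMF formula:
P(X = 4) = 0.105469

Rounded to 4 decimal places: 0.1055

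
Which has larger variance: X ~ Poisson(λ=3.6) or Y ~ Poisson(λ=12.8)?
Y has larger variance (12.8000 > 3.6000)

Compute the variance for each distribution:

X ~ Poisson(λ=3.6):
Var(X) = 3.6000

Y ~ Poisson(λ=12.8):
Var(Y) = 12.8000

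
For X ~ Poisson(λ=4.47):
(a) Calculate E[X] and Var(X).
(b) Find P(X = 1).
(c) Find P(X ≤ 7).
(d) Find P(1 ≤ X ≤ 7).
(a) E[X] = 4.4700, Var(X) = 4.4700
(b) P(X = 1) = 0.051170
(c) P(X ≤ 7) = 0.915864
(d) P(1 ≤ X ≤ 7) = 0.904416

We have X ~ Poisson(λ=4.47).

(a) Moments:
E[X] = 4.4700
Var(X) = 4.4700
σ = √Var(X) = 2.1142

(b) Point probability using PMF:
P(X = 1) = 0.051170

(c) Cumulative probability using CDF:
P(X ≤ 7) = F(7) = 0.915864

(d) Range probability:
P(1 ≤ X ≤ 7) = P(X ≤ 7) - P(X ≤ 0)
                   = F(7) - F(0)
                   = 0.915864 - 0.011447
                   = 0.904416

This means approximately 90.4% of outcomes fall in the interval [1, 7].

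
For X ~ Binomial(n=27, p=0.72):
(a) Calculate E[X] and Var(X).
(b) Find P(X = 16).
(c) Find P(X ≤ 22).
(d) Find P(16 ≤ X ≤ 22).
(a) E[X] = 19.4400, Var(X) = 5.4432
(b) P(X = 16) = 0.056398
(c) P(X ≤ 22) = 0.910297
(d) P(16 ≤ X ≤ 22) = 0.860447

We have X ~ Binomial(n=27, p=0.72).

(a) Moments:
E[X] = 19.4400
Var(X) = 5.4432
σ = √Var(X) = 2.3331

(b) Point probability using PMF:
P(X = 16) = 0.056398

(c) Cumulative probability using CDF:
P(X ≤ 22) = F(22) = 0.910297

(d) Range probability:
P(16 ≤ X ≤ 22) = P(X ≤ 22) - P(X ≤ 15)
                   = F(22) - F(15)
                   = 0.910297 - 0.049850
                   = 0.860447

This means approximately 86.0% of outcomes fall in the interval [16, 22].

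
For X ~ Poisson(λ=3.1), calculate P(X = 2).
0.216461

We have X ~ Poisson(λ=3.1).

For a Poisson distribution, the PMF gives us the probability of each outcome.

Using the PMF formula:
P(X = 2) = 0.216461

Rounded to 4 decimal places: 0.2165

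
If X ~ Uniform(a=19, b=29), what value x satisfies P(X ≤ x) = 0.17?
20.7000

We have X ~ Uniform(a=19, b=29).

We want to find x such that P(X ≤ x) = 0.17.

This is the 17th percentile, which means 17% of values fall below this point.

Using the inverse CDF (quantile function):
x = F⁻¹(0.17) = 20.7000

Verification: P(X ≤ 20.7000) = 0.17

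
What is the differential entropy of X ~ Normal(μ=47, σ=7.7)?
3.4602 nats

We have X ~ Normal(μ=47, σ=7.7).

The differential entropy measures the uncertainty or information content of the distribution.

For a Normal distribution with μ=47, σ=7.7:
h(X) = 3.4602 nats

(In bits, this would be 4.9920 bits.)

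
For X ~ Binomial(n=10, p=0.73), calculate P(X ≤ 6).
0.272576

We have X ~ Binomial(n=10, p=0.73).

The CDF gives us P(X ≤ k).

Using the CDF:
P(X ≤ 6) = 0.272576

This means there's approximately a 27.3% chance that X is at most 6.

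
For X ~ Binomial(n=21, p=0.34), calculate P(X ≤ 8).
0.739003

We have X ~ Binomial(n=21, p=0.34).

The CDF gives us P(X ≤ k).

Using the CDF:
P(X ≤ 8) = 0.739003

This means there's approximately a 73.9% chance that X is at most 8.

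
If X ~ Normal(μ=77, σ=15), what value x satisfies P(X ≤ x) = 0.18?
63.2695

We have X ~ Normal(μ=77, σ=15).

We want to find x such that P(X ≤ x) = 0.18.

This is the 18th percentile, which means 18% of values fall below this point.

Using the inverse CDF (quantile function):
x = F⁻¹(0.18) = 63.2695

Verification: P(X ≤ 63.2695) = 0.18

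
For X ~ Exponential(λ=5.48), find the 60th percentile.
0.1672

We have X ~ Exponential(λ=5.48).

We want to find x such that P(X ≤ x) = 0.6.

This is the 60th percentile, which means 60% of values fall below this point.

Using the inverse CDF (quantile function):
x = F⁻¹(0.6) = 0.1672

Verification: P(X ≤ 0.1672) = 0.6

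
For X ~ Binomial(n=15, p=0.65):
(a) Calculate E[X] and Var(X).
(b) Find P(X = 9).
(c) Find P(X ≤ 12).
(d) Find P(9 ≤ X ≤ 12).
(a) E[X] = 9.7500, Var(X) = 3.4125
(b) P(X = 9) = 0.190560
(c) P(X ≤ 12) = 0.938266
(d) P(9 ≤ X ≤ 12) = 0.693108

We have X ~ Binomial(n=15, p=0.65).

(a) Moments:
E[X] = 9.7500
Var(X) = 3.4125
σ = √Var(X) = 1.8473

(b) Point probability using PMF:
P(X = 9) = 0.190560

(c) Cumulative probability using CDF:
P(X ≤ 12) = F(12) = 0.938266

(d) Range probability:
P(9 ≤ X ≤ 12) = P(X ≤ 12) - P(X ≤ 8)
                   = F(12) - F(8)
                   = 0.938266 - 0.245158
                   = 0.693108

This means approximately 69.3% of outcomes fall in the interval [9, 12].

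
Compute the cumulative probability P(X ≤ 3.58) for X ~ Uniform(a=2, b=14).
0.131667

We have X ~ Uniform(a=2, b=14).

The CDF gives us P(X ≤ k).

Using the CDF:
P(X ≤ 3.58) = 0.131667

This means there's approximately a 13.2% chance that X is at most 3.58.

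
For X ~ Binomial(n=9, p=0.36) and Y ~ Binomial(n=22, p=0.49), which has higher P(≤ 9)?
X has higher probability (P(X ≤ 9) = 1.0000 > P(Y ≤ 9) = 0.2935)

Compute P(≤ 9) for each distribution:

X ~ Binomial(n=9, p=0.36):
P(X ≤ 9) = 1.0000

Y ~ Binomial(n=22, p=0.49):
P(Y ≤ 9) = 0.2935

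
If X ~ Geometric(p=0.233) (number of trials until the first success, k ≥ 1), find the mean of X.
4.2918

We have X ~ Geometric(p=0.233) (number of trials until the first success, k ≥ 1).

For a Geometric distribution with p=0.233 (number of trials until the first success, k ≥ 1):
E[X] = 4.2918

This is the expected (average) value of X.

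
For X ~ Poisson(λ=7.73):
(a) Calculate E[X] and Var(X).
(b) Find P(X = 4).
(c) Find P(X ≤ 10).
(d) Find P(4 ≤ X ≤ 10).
(a) E[X] = 7.7300, Var(X) = 7.7300
(b) P(X = 4) = 0.065375
(c) P(X ≤ 10) = 0.841753
(d) P(4 ≤ X ≤ 10) = 0.790958

We have X ~ Poisson(λ=7.73).

(a) Moments:
E[X] = 7.7300
Var(X) = 7.7300
σ = √Var(X) = 2.7803

(b) Point probability using PMF:
P(X = 4) = 0.065375

(c) Cumulative probability using CDF:
P(X ≤ 10) = F(10) = 0.841753

(d) Range probability:
P(4 ≤ X ≤ 10) = P(X ≤ 10) - P(X ≤ 3)
                   = F(10) - F(3)
                   = 0.841753 - 0.050795
                   = 0.790958

This means approximately 79.1% of outcomes fall in the interval [4, 10].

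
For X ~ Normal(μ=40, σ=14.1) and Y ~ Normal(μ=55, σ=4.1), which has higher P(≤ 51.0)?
X has higher probability (P(X ≤ 51.0) = 0.7823 > P(Y ≤ 51.0) = 0.1646)

Compute P(≤ 51.0) for each distribution:

X ~ Normal(μ=40, σ=14.1):
P(X ≤ 51.0) = 0.7823

Y ~ Normal(μ=55, σ=4.1):
P(Y ≤ 51.0) = 0.1646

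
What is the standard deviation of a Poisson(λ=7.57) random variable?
2.7514

We have X ~ Poisson(λ=7.57).

For a Poisson distribution with λ=7.57:
σ = √Var(X) = 2.7514

The standard deviation is the square root of the variance.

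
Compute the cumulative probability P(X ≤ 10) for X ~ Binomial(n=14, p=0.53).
0.953244

We have X ~ Binomial(n=14, p=0.53).

The CDF gives us P(X ≤ k).

Using the CDF:
P(X ≤ 10) = 0.953244

This means there's approximately a 95.3% chance that X is at most 10.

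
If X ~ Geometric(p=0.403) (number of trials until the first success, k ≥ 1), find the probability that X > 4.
0.127027

We have X ~ Geometric(p=0.403) (number of trials until the first success, k ≥ 1).

P(X > 4) = 1 - P(X ≤ 4)
                = 1 - F(4)
                = 1 - 0.872973
                = 0.127027

So there's approximately a 12.7% chance that X exceeds 4.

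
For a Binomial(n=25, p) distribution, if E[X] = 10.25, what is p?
p = 0.41

For a Binomial(n, p) distribution:
E[X] = n × p

Given n = 25 and E[X] = 10.25:
10.25 = 25 × p
p = 10.25 / 25 = 0.41

Verification: Binomial(25, 0.41) has E[X] = 10.25 ✓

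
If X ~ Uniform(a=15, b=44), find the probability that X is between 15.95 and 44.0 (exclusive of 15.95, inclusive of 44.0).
0.967241

We have X ~ Uniform(a=15, b=44).

To find P(15.95 < X ≤ 44.0), we use:
P(15.95 < X ≤ 44.0) = P(X ≤ 44.0) - P(X ≤ 15.95)
                 = F(44.0) - F(15.95)
                 = 1.000000 - 0.032759
                 = 0.967241

So there's approximately a 96.7% chance that X falls in this range.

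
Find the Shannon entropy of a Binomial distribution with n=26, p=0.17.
2.0566 nats

We have X ~ Binomial(n=26, p=0.17).

The Shannon entropy measures the uncertainty or information content of the distribution.

For a Binomial distribution with n=26, p=0.17:
H(X) = 2.0566 nats

(In bits, this would be 2.9670 bits.)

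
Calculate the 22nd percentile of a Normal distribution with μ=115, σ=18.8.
100.4828

We have X ~ Normal(μ=115, σ=18.8).

We want to find x such that P(X ≤ x) = 0.22.

This is the 22nd percentile, which means 22% of values fall below this point.

Using the inverse CDF (quantile function):
x = F⁻¹(0.22) = 100.4828

Verification: P(X ≤ 100.4828) = 0.22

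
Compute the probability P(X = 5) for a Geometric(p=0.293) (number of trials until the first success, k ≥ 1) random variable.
0.073206

We have X ~ Geometric(p=0.293) (number of trials until the first success, k ≥ 1).

For a Geometric distribution, the PMF gives us the probability of each outcome.

Using the PMF formula:
P(X = 5) = 0.073206

Rounded to 4 decimal places: 0.0732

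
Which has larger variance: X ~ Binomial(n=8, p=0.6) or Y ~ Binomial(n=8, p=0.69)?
X has larger variance (1.9200 > 1.7112)

Compute the variance for each distribution:

X ~ Binomial(n=8, p=0.6):
Var(X) = 1.9200

Y ~ Binomial(n=8, p=0.69):
Var(Y) = 1.7112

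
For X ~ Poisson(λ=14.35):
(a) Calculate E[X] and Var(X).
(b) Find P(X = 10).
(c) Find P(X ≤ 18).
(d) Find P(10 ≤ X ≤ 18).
(a) E[X] = 14.3500, Var(X) = 14.3500
(b) P(X = 10) = 0.059790
(c) P(X ≤ 18) = 0.862273
(d) P(10 ≤ X ≤ 18) = 0.768437

We have X ~ Poisson(λ=14.35).

(a) Moments:
E[X] = 14.3500
Var(X) = 14.3500
σ = √Var(X) = 3.7881

(b) Point probability using PMF:
P(X = 10) = 0.059790

(c) Cumulative probability using CDF:
P(X ≤ 18) = F(18) = 0.862273

(d) Range probability:
P(10 ≤ X ≤ 18) = P(X ≤ 18) - P(X ≤ 9)
                   = F(18) - F(9)
                   = 0.862273 - 0.093837
                   = 0.768437

This means approximately 76.8% of outcomes fall in the interval [10, 18].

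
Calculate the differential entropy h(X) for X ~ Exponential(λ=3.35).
-0.2090 nats

We have X ~ Exponential(λ=3.35).

The differential entropy measures the uncertainty or information content of the distribution.

For an Exponential distribution with λ=3.35:
h(X) = -0.2090 nats

(In bits, this would be -0.3015 bits.)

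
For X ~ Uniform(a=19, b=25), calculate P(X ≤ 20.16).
0.193333

We have X ~ Uniform(a=19, b=25).

The CDF gives us P(X ≤ k).

Using the CDF:
P(X ≤ 20.16) = 0.193333

This means there's approximately a 19.3% chance that X is at most 20.16.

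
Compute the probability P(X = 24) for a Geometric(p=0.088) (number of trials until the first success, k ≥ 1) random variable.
0.010577

We have X ~ Geometric(p=0.088) (number of trials until the first success, k ≥ 1).

For a Geometric distribution, the PMF gives us the probability of each outcome.

Using the PMF formula:
P(X = 24) = 0.010577

Rounded to 4 decimal places: 0.0106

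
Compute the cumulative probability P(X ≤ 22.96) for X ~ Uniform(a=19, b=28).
0.440000

We have X ~ Uniform(a=19, b=28).

The CDF gives us P(X ≤ k).

Using the CDF:
P(X ≤ 22.96) = 0.440000

This means there's approximately a 44.0% chance that X is at most 22.96.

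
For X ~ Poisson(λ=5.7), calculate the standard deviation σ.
2.3875

We have X ~ Poisson(λ=5.7).

For a Poisson distribution with λ=5.7:
σ = √Var(X) = 2.3875

The standard deviation is the square root of the variance.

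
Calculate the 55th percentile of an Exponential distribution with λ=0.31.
2.5758

We have X ~ Exponential(λ=0.31).

We want to find x such that P(X ≤ x) = 0.55.

This is the 55th percentile, which means 55% of values fall below this point.

Using the inverse CDF (quantile function):
x = F⁻¹(0.55) = 2.5758

Verification: P(X ≤ 2.5758) = 0.55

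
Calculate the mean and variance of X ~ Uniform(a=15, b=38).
E[X] = 26.5000, Var(X) = 44.0833

We have X ~ Uniform(a=15, b=38).

For a Uniform distribution with a=15, b=38:

Expected value:
E[X] = 26.5000

Variance:
Var(X) = 44.0833

Standard deviation:
σ = √Var(X) = 6.6395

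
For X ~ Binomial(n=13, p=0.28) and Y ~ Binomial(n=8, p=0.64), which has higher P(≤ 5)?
X has higher probability (P(X ≤ 5) = 0.8730 > P(Y ≤ 5) = 0.5958)

Compute P(≤ 5) for each distribution:

X ~ Binomial(n=13, p=0.28):
P(X ≤ 5) = 0.8730

Y ~ Binomial(n=8, p=0.64):
P(Y ≤ 5) = 0.5958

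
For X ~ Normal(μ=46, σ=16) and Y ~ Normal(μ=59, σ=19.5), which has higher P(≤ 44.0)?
X has higher probability (P(X ≤ 44.0) = 0.4503 > P(Y ≤ 44.0) = 0.2209)

Compute P(≤ 44.0) for each distribution:

X ~ Normal(μ=46, σ=16):
P(X ≤ 44.0) = 0.4503

Y ~ Normal(μ=59, σ=19.5):
P(Y ≤ 44.0) = 0.2209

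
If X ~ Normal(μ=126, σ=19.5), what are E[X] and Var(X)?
E[X] = 126.0000, Var(X) = 380.2500

We have X ~ Normal(μ=126, σ=19.5).

For a Normal distribution with μ=126, σ=19.5:

Expected value:
E[X] = 126.0000

Variance:
Var(X) = 380.2500

Standard deviation:
σ = √Var(X) = 19.5000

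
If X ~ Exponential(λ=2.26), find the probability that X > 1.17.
0.071062

We have X ~ Exponential(λ=2.26).

P(X > 1.17) = 1 - P(X ≤ 1.17)
                = 1 - F(1.17)
                = 1 - 0.928938
                = 0.071062

So there's approximately a 7.1% chance that X exceeds 1.17.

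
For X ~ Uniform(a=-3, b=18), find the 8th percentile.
-1.3200

We have X ~ Uniform(a=-3, b=18).

We want to find x such that P(X ≤ x) = 0.08.

This is the 8th percentile, which means 8% of values fall below this point.

Using the inverse CDF (quantile function):
x = F⁻¹(0.08) = -1.3200

Verification: P(X ≤ -1.3200) = 0.08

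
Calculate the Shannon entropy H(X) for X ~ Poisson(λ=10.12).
2.5675 nats

We have X ~ Poisson(λ=10.12).

The Shannon entropy measures the uncertainty or information content of the distribution.

For a Poisson distribution with λ=10.12:
H(X) = 2.5675 nats

(In bits, this would be 3.7041 bits.)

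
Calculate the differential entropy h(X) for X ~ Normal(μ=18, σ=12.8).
3.9684 nats

We have X ~ Normal(μ=18, σ=12.8).

The differential entropy measures the uncertainty or information content of the distribution.

For a Normal distribution with μ=18, σ=12.8:
h(X) = 3.9684 nats

(In bits, this would be 5.7252 bits.)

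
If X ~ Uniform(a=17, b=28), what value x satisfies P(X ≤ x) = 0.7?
24.7000

We have X ~ Uniform(a=17, b=28).

We want to find x such that P(X ≤ x) = 0.7.

This is the 70th percentile, which means 70% of values fall below this point.

Using the inverse CDF (quantile function):
x = F⁻¹(0.7) = 24.7000

Verification: P(X ≤ 24.7000) = 0.7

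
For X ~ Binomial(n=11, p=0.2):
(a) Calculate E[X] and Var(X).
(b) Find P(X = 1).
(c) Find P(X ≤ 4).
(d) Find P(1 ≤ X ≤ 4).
(a) E[X] = 2.2000, Var(X) = 1.7600
(b) P(X = 1) = 0.236223
(c) P(X ≤ 4) = 0.949590
(d) P(1 ≤ X ≤ 4) = 0.863691

We have X ~ Binomial(n=11, p=0.2).

(a) Moments:
E[X] = 2.2000
Var(X) = 1.7600
σ = √Var(X) = 1.3266

(b) Point probability using PMF:
P(X = 1) = 0.236223

(c) Cumulative probability using CDF:
P(X ≤ 4) = F(4) = 0.949590

(d) Range probability:
P(1 ≤ X ≤ 4) = P(X ≤ 4) - P(X ≤ 0)
                   = F(4) - F(0)
                   = 0.949590 - 0.085899
                   = 0.863691

This means approximately 86.4% of outcomes fall in the interval [1, 4].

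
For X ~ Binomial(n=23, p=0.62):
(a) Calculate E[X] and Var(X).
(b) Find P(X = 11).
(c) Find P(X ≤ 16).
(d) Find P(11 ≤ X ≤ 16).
(a) E[X] = 14.2600, Var(X) = 5.4188
(b) P(X = 11) = 0.063784
(c) P(X ≤ 16) = 0.831632
(d) P(11 ≤ X ≤ 16) = 0.776602

We have X ~ Binomial(n=23, p=0.62).

(a) Moments:
E[X] = 14.2600
Var(X) = 5.4188
σ = √Var(X) = 2.3278

(b) Point probability using PMF:
P(X = 11) = 0.063784

(c) Cumulative probability using CDF:
P(X ≤ 16) = F(16) = 0.831632

(d) Range probability:
P(11 ≤ X ≤ 16) = P(X ≤ 16) - P(X ≤ 10)
                   = F(16) - F(10)
                   = 0.831632 - 0.055030
                   = 0.776602

This means approximately 77.7% of outcomes fall in the interval [11, 16].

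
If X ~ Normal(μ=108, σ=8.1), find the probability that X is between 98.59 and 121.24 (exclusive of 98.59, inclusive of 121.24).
0.826257

We have X ~ Normal(μ=108, σ=8.1).

To find P(98.59 < X ≤ 121.24), we use:
P(98.59 < X ≤ 121.24) = P(X ≤ 121.24) - P(X ≤ 98.59)
                 = F(121.24) - F(98.59)
                 = 0.948930 - 0.122673
                 = 0.826257

So there's approximately a 82.6% chance that X falls in this range.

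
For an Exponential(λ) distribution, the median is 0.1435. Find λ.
λ = 4.8303

For X ~ Exponential(λ), the CDF is F(x) = 1 - e^(-λx).
The median m satisfies F(m) = 0.5:
1 - e^(-λm) = 0.5
e^(-λm) = 0.5
λm = ln(2)
m = ln(2) / λ

Given m = 0.1435:
λ = ln(2) / 0.1435 = 0.693147 / 0.1435 = 4.8303

Verification: ln(2) / 4.8303 = 0.1435 ✓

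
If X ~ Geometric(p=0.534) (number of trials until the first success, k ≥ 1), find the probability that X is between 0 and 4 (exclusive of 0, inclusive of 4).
0.952843

We have X ~ Geometric(p=0.534) (number of trials until the first success, k ≥ 1).

To find P(0 < X ≤ 4), we use:
P(0 < X ≤ 4) = P(X ≤ 4) - P(X ≤ 0)
                 = F(4) - F(0)
                 = 0.952843 - 0.000000
                 = 0.952843

So there's approximately a 95.3% chance that X falls in this range.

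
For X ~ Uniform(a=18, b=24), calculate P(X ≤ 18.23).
0.038333

We have X ~ Uniform(a=18, b=24).

The CDF gives us P(X ≤ k).

Using the CDF:
P(X ≤ 18.23) = 0.038333

This means there's approximately a 3.8% chance that X is at most 18.23.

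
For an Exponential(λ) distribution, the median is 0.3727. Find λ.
λ = 1.8598

For X ~ Exponential(λ), the CDF is F(x) = 1 - e^(-λx).
The median m satisfies F(m) = 0.5:
1 - e^(-λm) = 0.5
e^(-λm) = 0.5
λm = ln(2)
m = ln(2) / λ

Given m = 0.3727:
λ = ln(2) / 0.3727 = 0.693147 / 0.3727 = 1.8598

Verification: ln(2) / 1.8598 = 0.3727 ✓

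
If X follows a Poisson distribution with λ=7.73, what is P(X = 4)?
0.065375

We have X ~ Poisson(λ=7.73).

For a Poisson distribution, the PMF gives us the probability of each outcome.

Using the PMF formula:
P(X = 4) = 0.065375

Rounded to 4 decimal places: 0.0654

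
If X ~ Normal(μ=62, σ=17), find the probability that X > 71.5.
0.288141

We have X ~ Normal(μ=62, σ=17).

P(X > 71.5) = 1 - P(X ≤ 71.5)
                = 1 - F(71.5)
                = 1 - 0.711859
                = 0.288141

So there's approximately a 28.8% chance that X exceeds 71.5.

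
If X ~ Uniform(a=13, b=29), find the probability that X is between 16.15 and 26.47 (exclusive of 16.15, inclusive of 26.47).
0.645000

We have X ~ Uniform(a=13, b=29).

To find P(16.15 < X ≤ 26.47), we use:
P(16.15 < X ≤ 26.47) = P(X ≤ 26.47) - P(X ≤ 16.15)
                 = F(26.47) - F(16.15)
                 = 0.841875 - 0.196875
                 = 0.645000

So there's approximately a 64.5% chance that X falls in this range.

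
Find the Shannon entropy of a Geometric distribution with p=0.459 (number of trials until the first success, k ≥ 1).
1.5028 nats

We have X ~ Geometric(p=0.459) (number of trials until the first success, k ≥ 1).

The Shannon entropy measures the uncertainty or information content of the distribution.

For a Geometric distribution with p=0.459 (number of trials until the first success, k ≥ 1):
H(X) = 1.5028 nats

(In bits, this would be 2.1681 bits.)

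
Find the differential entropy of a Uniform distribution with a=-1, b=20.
3.0445 nats

We have X ~ Uniform(a=-1, b=20).

The differential entropy measures the uncertainty or information content of the distribution.

For a Uniform distribution with a=-1, b=20:
h(X) = 3.0445 nats

(In bits, this would be 4.3923 bits.)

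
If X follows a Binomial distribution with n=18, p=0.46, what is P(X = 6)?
0.108129

We have X ~ Binomial(n=18, p=0.46).

For a Binomial distribution, the PMF gives us the probability of each outcome.

Using the PMF formula:
P(X = 6) = 0.108129

Rounded to 4 decimal places: 0.1081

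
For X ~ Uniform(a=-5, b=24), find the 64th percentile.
13.5600

We have X ~ Uniform(a=-5, b=24).

We want to find x such that P(X ≤ x) = 0.64.

This is the 64th percentile, which means 64% of values fall below this point.

Using the inverse CDF (quantile function):
x = F⁻¹(0.64) = 13.5600

Verification: P(X ≤ 13.5600) = 0.64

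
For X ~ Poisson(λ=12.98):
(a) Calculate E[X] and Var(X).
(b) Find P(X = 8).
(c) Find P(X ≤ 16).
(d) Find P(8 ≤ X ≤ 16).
(a) E[X] = 12.9800, Var(X) = 12.9800
(b) P(X = 8) = 0.046082
(c) P(X ≤ 16) = 0.836928
(d) P(8 ≤ X ≤ 16) = 0.782334

We have X ~ Poisson(λ=12.98).

(a) Moments:
E[X] = 12.9800
Var(X) = 12.9800
σ = √Var(X) = 3.6028

(b) Point probability using PMF:
P(X = 8) = 0.046082

(c) Cumulative probability using CDF:
P(X ≤ 16) = F(16) = 0.836928

(d) Range probability:
P(8 ≤ X ≤ 16) = P(X ≤ 16) - P(X ≤ 7)
                   = F(16) - F(7)
                   = 0.836928 - 0.054594
                   = 0.782334

This means approximately 78.2% of outcomes fall in the interval [8, 16].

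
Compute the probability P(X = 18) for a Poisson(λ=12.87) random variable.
0.037731

We have X ~ Poisson(λ=12.87).

For a Poisson distribution, the PMF gives us the probability of each outcome.

Using the PMF formula:
P(X = 18) = 0.037731

Rounded to 4 decimal places: 0.0377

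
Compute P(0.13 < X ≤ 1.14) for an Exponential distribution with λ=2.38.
0.667563

We have X ~ Exponential(λ=2.38).

To find P(0.13 < X ≤ 1.14), we use:
P(0.13 < X ≤ 1.14) = P(X ≤ 1.14) - P(X ≤ 0.13)
                 = F(1.14) - F(0.13)
                 = 0.933676 - 0.266113
                 = 0.667563

So there's approximately a 66.8% chance that X falls in this range.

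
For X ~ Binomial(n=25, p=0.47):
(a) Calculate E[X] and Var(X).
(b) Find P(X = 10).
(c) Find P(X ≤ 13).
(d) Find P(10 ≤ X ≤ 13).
(a) E[X] = 11.7500, Var(X) = 6.2275
(b) P(X = 10) = 0.125748
(c) P(X ≤ 13) = 0.758677
(d) P(10 ≤ X ≤ 13) = 0.574643

We have X ~ Binomial(n=25, p=0.47).

(a) Moments:
E[X] = 11.7500
Var(X) = 6.2275
σ = √Var(X) = 2.4955

(b) Point probability using PMF:
P(X = 10) = 0.125748

(c) Cumulative probability using CDF:
P(X ≤ 13) = F(13) = 0.758677

(d) Range probability:
P(10 ≤ X ≤ 13) = P(X ≤ 13) - P(X ≤ 9)
                   = F(13) - F(9)
                   = 0.758677 - 0.184034
                   = 0.574643

This means approximately 57.5% of outcomes fall in the interval [10, 13].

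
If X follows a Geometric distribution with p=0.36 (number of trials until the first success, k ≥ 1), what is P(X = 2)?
0.230400

We have X ~ Geometric(p=0.36) (number of trials until the first success, k ≥ 1).

For a Geometric distribution, the PMF gives us the probability of each outcome.

Using the PMF formula:
P(X = 2) = 0.230400

Rounded to 4 decimal places: 0.2304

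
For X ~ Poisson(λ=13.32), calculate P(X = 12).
0.106884

We have X ~ Poisson(λ=13.32).

For a Poisson distribution, the PMF gives us the probability of each outcome.

Using the PMF formula:
P(X = 12) = 0.106884

Rounded to 4 decimal places: 0.1069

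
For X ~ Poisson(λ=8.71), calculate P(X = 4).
0.039551

We have X ~ Poisson(λ=8.71).

For a Poisson distribution, the PMF gives us the probability of each outcome.

Using the PMF formula:
P(X = 4) = 0.039551

Rounded to 4 decimal places: 0.0396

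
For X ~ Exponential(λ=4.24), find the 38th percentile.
0.1127

We have X ~ Exponential(λ=4.24).

We want to find x such that P(X ≤ x) = 0.38.

This is the 38th percentile, which means 38% of values fall below this point.

Using the inverse CDF (quantile function):
x = F⁻¹(0.38) = 0.1127

Verification: P(X ≤ 0.1127) = 0.38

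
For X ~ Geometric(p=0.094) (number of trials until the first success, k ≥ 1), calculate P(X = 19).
0.015901

We have X ~ Geometric(p=0.094) (number of trials until the first success, k ≥ 1).

For a Geometric distribution, the PMF gives us the probability of each outcome.

Using the PMF formula:
P(X = 19) = 0.015901

Rounded to 4 decimal places: 0.0159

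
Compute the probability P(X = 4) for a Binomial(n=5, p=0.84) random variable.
0.398297

We have X ~ Binomial(n=5, p=0.84).

For a Binomial distribution, the PMF gives us the probability of each outcome.

Using the PMF formula:
P(X = 4) = 0.398297

Rounded to 4 decimal places: 0.3983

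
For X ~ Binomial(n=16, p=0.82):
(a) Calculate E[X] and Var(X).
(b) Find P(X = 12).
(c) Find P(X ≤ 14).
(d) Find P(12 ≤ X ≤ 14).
(a) E[X] = 13.1200, Var(X) = 2.3616
(b) P(X = 12) = 0.176574
(c) P(X ≤ 14) = 0.811457
(d) P(12 ≤ X ≤ 14) = 0.665693

We have X ~ Binomial(n=16, p=0.82).

(a) Moments:
E[X] = 13.1200
Var(X) = 2.3616
σ = √Var(X) = 1.5367

(b) Point probability using PMF:
P(X = 12) = 0.176574

(c) Cumulative probability using CDF:
P(X ≤ 14) = F(14) = 0.811457

(d) Range probability:
P(12 ≤ X ≤ 14) = P(X ≤ 14) - P(X ≤ 11)
                   = F(14) - F(11)
                   = 0.811457 - 0.145764
                   = 0.665693

This means approximately 66.6% of outcomes fall in the interval [12, 14].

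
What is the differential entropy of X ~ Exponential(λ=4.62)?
-0.5304 nats

We have X ~ Exponential(λ=4.62).

The differential entropy measures the uncertainty or information content of the distribution.

For an Exponential distribution with λ=4.62:
h(X) = -0.5304 nats

(In bits, this would be -0.7652 bits.)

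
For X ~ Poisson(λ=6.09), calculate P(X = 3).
0.085280

We have X ~ Poisson(λ=6.09).

For a Poisson distribution, the PMF gives us the probability of each outcome.

Using the PMF formula:
P(X = 3) = 0.085280

Rounded to 4 decimal places: 0.0853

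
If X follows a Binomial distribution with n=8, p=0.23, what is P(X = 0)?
0.123574

We have X ~ Binomial(n=8, p=0.23).

For a Binomial distribution, the PMF gives us the probability of each outcome.

Using the PMF formula:
P(X = 0) = 0.123574

Rounded to 4 decimal places: 0.1236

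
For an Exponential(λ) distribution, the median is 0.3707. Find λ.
λ = 1.8698

For X ~ Exponential(λ), the CDF is F(x) = 1 - e^(-λx).
The median m satisfies F(m) = 0.5:
1 - e^(-λm) = 0.5
e^(-λm) = 0.5
λm = ln(2)
m = ln(2) / λ

Given m = 0.3707:
λ = ln(2) / 0.3707 = 0.693147 / 0.3707 = 1.8698

Verification: ln(2) / 1.8698 = 0.3707 ✓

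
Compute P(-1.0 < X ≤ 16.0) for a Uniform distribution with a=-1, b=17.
0.944444

We have X ~ Uniform(a=-1, b=17).

To find P(-1.0 < X ≤ 16.0), we use:
P(-1.0 < X ≤ 16.0) = P(X ≤ 16.0) - P(X ≤ -1.0)
                 = F(16.0) - F(-1.0)
                 = 0.944444 - 0.000000
                 = 0.944444

So there's approximately a 94.4% chance that X falls in this range.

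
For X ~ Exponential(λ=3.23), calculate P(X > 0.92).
0.051221

We have X ~ Exponential(λ=3.23).

P(X > 0.92) = 1 - P(X ≤ 0.92)
                = 1 - F(0.92)
                = 1 - 0.948779
                = 0.051221

So there's approximately a 5.1% chance that X exceeds 0.92.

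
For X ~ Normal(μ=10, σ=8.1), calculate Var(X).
65.6100

We have X ~ Normal(μ=10, σ=8.1).

For a Normal distribution with μ=10, σ=8.1:
Var(X) = 65.6100

The variance measures the spread of the distribution around the mean.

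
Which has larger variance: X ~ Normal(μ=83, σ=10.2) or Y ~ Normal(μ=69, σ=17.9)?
Y has larger variance (320.4100 > 104.0400)

Compute the variance for each distribution:

X ~ Normal(μ=83, σ=10.2):
Var(X) = 104.0400

Y ~ Normal(μ=69, σ=17.9):
Var(Y) = 320.4100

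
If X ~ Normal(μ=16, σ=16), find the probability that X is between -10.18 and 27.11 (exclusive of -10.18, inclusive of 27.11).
0.705383

We have X ~ Normal(μ=16, σ=16).

To find P(-10.18 < X ≤ 27.11), we use:
P(-10.18 < X ≤ 27.11) = P(X ≤ 27.11) - P(X ≤ -10.18)
                 = F(27.11) - F(-10.18)
                 = 0.756276 - 0.050894
                 = 0.705383

So there's approximately a 70.5% chance that X falls in this range.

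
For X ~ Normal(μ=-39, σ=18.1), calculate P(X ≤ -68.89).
0.049330

We have X ~ Normal(μ=-39, σ=18.1).

The CDF gives us P(X ≤ k).

Using the CDF:
P(X ≤ -68.89) = 0.049330

This means there's approximately a 4.9% chance that X is at most -68.89.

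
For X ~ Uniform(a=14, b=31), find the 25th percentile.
18.2500

We have X ~ Uniform(a=14, b=31).

We want to find x such that P(X ≤ x) = 0.25.

This is the 25th percentile, which means 25% of values fall below this point.

Using the inverse CDF (quantile function):
x = F⁻¹(0.25) = 18.2500

Verification: P(X ≤ 18.2500) = 0.25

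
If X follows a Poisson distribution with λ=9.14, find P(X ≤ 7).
0.307758

We have X ~ Poisson(λ=9.14).

The CDF gives us P(X ≤ k).

Using the CDF:
P(X ≤ 7) = 0.307758

This means there's approximately a 30.8% chance that X is at most 7.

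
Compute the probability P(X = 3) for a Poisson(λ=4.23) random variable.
0.183571

We have X ~ Poisson(λ=4.23).

For a Poisson distribution, the PMF gives us the probability of each outcome.

Using the PMF formula:
P(X = 3) = 0.183571

Rounded to 4 decimal places: 0.1836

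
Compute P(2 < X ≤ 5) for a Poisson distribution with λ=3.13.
0.507708

We have X ~ Poisson(λ=3.13).

To find P(2 < X ≤ 5), we use:
P(2 < X ≤ 5) = P(X ≤ 5) - P(X ≤ 2)
                 = F(5) - F(2)
                 = 0.902412 - 0.394704
                 = 0.507708

So there's approximately a 50.8% chance that X falls in this range.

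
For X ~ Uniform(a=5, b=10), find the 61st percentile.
8.0500

We have X ~ Uniform(a=5, b=10).

We want to find x such that P(X ≤ x) = 0.61.

This is the 61st percentile, which means 61% of values fall below this point.

Using the inverse CDF (quantile function):
x = F⁻¹(0.61) = 8.0500

Verification: P(X ≤ 8.0500) = 0.61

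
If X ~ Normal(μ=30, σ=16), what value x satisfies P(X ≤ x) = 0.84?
45.9113

We have X ~ Normal(μ=30, σ=16).

We want to find x such that P(X ≤ x) = 0.84.

This is the 84th percentile, which means 84% of values fall below this point.

Using the inverse CDF (quantile function):
x = F⁻¹(0.84) = 45.9113

Verification: P(X ≤ 45.9113) = 0.84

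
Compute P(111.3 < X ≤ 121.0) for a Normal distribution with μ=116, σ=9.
0.409985

We have X ~ Normal(μ=116, σ=9).

To find P(111.3 < X ≤ 121.0), we use:
P(111.3 < X ≤ 121.0) = P(X ≤ 121.0) - P(X ≤ 111.3)
                 = F(121.0) - F(111.3)
                 = 0.710743 - 0.300758
                 = 0.409985

So there's approximately a 41.0% chance that X falls in this range.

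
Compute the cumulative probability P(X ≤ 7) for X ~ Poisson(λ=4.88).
0.878857

We have X ~ Poisson(λ=4.88).

The CDF gives us P(X ≤ k).

Using the CDF:
P(X ≤ 7) = 0.878857

This means there's approximately a 87.9% chance that X is at most 7.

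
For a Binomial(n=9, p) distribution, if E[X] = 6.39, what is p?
p = 0.71

For a Binomial(n, p) distribution:
E[X] = n × p

Given n = 9 and E[X] = 6.39:
6.39 = 9 × p
p = 6.39 / 9 = 0.71

Verification: Binomial(9, 0.71) has E[X] = 6.39 ✓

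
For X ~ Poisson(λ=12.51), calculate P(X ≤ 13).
0.626747

We have X ~ Poisson(λ=12.51).

The CDF gives us P(X ≤ k).

Using the CDF:
P(X ≤ 13) = 0.626747

This means there's approximately a 62.7% chance that X is at most 13.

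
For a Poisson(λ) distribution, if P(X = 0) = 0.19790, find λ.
λ = 1.6200

For a Poisson(λ) distribution, the PMF at 0 is:
P(X = 0) = λ^0 e^(-λ) / 0! = e^(-λ)

Given P(X = 0) = 0.19790:
e^(-λ) = 0.19790
-λ = ln(0.19790)
λ = -ln(0.19790) = 1.6200

Verification: e^(-1.6200) = 0.19790 ✓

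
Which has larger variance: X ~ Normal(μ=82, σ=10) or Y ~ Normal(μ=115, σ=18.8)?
Y has larger variance (353.4400 > 100.0000)

Compute the variance for each distribution:

X ~ Normal(μ=82, σ=10):
Var(X) = 100.0000

Y ~ Normal(μ=115, σ=18.8):
Var(Y) = 353.4400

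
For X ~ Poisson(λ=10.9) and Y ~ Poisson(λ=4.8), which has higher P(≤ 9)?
Y has higher probability (P(Y ≤ 9) = 0.9749 > P(X ≤ 9) = 0.3515)

Compute P(≤ 9) for each distribution:

X ~ Poisson(λ=10.9):
P(X ≤ 9) = 0.3515

Y ~ Poisson(λ=4.8):
P(Y ≤ 9) = 0.9749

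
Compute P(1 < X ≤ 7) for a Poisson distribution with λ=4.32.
0.856740

We have X ~ Poisson(λ=4.32).

To find P(1 < X ≤ 7), we use:
P(1 < X ≤ 7) = P(X ≤ 7) - P(X ≤ 1)
                 = F(7) - F(1)
                 = 0.927496 - 0.070755
                 = 0.856740

So there's approximately a 85.7% chance that X falls in this range.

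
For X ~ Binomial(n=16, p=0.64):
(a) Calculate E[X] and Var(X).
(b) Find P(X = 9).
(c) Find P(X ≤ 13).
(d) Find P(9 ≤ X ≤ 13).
(a) E[X] = 10.2400, Var(X) = 3.6864
(b) P(X = 9) = 0.161497
(c) P(X ≤ 13) = 0.961995
(d) P(9 ≤ X ≤ 13) = 0.780677

We have X ~ Binomial(n=16, p=0.64).

(a) Moments:
E[X] = 10.2400
Var(X) = 3.6864
σ = √Var(X) = 1.9200

(b) Point probability using PMF:
P(X = 9) = 0.161497

(c) Cumulative probability using CDF:
P(X ≤ 13) = F(13) = 0.961995

(d) Range probability:
P(9 ≤ X ≤ 13) = P(X ≤ 13) - P(X ≤ 8)
                   = F(13) - F(8)
                   = 0.961995 - 0.181319
                   = 0.780677

This means approximately 78.1% of outcomes fall in the interval [9, 13].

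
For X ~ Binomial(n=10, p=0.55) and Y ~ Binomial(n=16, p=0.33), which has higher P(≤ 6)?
Y has higher probability (P(Y ≤ 6) = 0.7469 > P(X ≤ 6) = 0.7340)

Compute P(≤ 6) for each distribution:

X ~ Binomial(n=10, p=0.55):
P(X ≤ 6) = 0.7340

Y ~ Binomial(n=16, p=0.33):
P(Y ≤ 6) = 0.7469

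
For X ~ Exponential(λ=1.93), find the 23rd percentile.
0.1354

We have X ~ Exponential(λ=1.93).

We want to find x such that P(X ≤ x) = 0.23.

This is the 23rd percentile, which means 23% of values fall below this point.

Using the inverse CDF (quantile function):
x = F⁻¹(0.23) = 0.1354

Verification: P(X ≤ 0.1354) = 0.23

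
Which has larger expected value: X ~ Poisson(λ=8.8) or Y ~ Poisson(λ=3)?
X has larger mean (8.8000 > 3.0000)

Compute the expected value for each distribution:

X ~ Poisson(λ=8.8):
E[X] = 8.8000

Y ~ Poisson(λ=3):
E[Y] = 3.0000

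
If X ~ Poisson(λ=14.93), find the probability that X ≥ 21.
0.080078

We have X ~ Poisson(λ=14.93).

For discrete distributions, P(X ≥ 21) = 1 - P(X ≤ 20).

P(X ≤ 20) = 0.919922
P(X ≥ 21) = 1 - 0.919922 = 0.080078

So there's approximately a 8.0% chance that X is at least 21.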